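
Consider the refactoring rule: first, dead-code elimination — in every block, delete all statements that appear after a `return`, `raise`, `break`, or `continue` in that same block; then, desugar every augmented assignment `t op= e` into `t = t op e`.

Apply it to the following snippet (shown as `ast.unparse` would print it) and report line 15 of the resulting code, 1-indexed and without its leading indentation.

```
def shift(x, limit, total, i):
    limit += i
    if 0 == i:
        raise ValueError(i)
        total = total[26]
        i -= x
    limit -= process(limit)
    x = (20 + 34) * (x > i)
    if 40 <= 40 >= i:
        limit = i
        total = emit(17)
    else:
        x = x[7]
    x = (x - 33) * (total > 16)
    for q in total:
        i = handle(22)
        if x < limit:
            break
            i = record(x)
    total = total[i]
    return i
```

if x < limit:

Transformed code:
def shift(x, limit, total, i):
    limit = limit + i
    if 0 == i:
        raise ValueError(i)
    limit = limit - process(limit)
    x = (20 + 34) * (x > i)
    if 40 <= 40 >= i:
        limit = i
        total = emit(17)
    else:
        x = x[7]
    x = (x - 33) * (total > 16)
    for q in total:
        i = handle(22)
        if x < limit:
            break
    total = total[i]
    return i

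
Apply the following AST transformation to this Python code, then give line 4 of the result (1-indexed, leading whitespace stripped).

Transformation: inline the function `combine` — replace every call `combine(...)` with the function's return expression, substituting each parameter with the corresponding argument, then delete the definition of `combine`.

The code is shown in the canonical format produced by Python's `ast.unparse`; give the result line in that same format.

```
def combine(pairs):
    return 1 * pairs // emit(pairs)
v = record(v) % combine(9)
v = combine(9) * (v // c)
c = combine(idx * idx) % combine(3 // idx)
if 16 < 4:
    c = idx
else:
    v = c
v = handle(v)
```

Transformed code:
v = record(v) % (1 * 9 // emit(9))
v = 1 * 9 // emit(9) * (v // c)
c = 1 * (idx * idx) // emit(idx * idx) % (1 * (3 // idx) // emit(3 // idx))
if 16 < 4:
    c = idx
else:
    v = c
v = handle(v)

if 16 < 4:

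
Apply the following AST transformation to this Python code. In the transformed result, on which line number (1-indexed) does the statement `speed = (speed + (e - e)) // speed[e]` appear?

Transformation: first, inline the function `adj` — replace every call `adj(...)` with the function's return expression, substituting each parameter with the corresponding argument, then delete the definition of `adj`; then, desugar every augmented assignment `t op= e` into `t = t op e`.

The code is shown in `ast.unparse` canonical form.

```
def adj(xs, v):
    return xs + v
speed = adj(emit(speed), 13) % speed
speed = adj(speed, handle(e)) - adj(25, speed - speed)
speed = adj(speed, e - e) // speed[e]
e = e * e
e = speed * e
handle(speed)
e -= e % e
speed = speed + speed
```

3

Transformed code:
speed = (emit(speed) + 13) % speed
speed = speed + handle(e) - (25 + (speed - speed))
speed = (speed + (e - e)) // speed[e]
e = e * e
e = speed * e
handle(speed)
e = e - e % e
speed = speed + speed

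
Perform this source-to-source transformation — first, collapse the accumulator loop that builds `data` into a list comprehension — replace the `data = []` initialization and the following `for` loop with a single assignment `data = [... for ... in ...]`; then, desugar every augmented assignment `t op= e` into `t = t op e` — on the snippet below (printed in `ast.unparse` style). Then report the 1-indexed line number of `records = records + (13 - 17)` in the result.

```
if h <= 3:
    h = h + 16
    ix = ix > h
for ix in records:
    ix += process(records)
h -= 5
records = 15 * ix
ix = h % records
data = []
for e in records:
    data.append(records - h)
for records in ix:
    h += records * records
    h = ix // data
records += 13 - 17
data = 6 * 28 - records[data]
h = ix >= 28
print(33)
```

13

Transformed code:
if h <= 3:
    h = h + 16
    ix = ix > h
for ix in records:
    ix = ix + process(records)
h = h - 5
records = 15 * ix
ix = h % records
data = [records - h for e in records]
for records in ix:
    h = h + records * records
    h = ix // data
records = records + (13 - 17)
data = 6 * 28 - records[data]
h = ix >= 28
print(33)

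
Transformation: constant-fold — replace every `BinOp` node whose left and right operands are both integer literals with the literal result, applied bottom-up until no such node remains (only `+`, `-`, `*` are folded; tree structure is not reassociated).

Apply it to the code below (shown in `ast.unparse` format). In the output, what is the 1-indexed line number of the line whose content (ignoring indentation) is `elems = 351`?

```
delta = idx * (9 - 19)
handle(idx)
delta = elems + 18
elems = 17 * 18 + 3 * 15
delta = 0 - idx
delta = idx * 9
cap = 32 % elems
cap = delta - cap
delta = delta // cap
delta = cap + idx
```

4

Transformed code:
delta = idx * -10
handle(idx)
delta = elems + 18
elems = 351
delta = 0 - idx
delta = idx * 9
cap = 32 % elems
cap = delta - cap
delta = delta // cap
delta = cap + idx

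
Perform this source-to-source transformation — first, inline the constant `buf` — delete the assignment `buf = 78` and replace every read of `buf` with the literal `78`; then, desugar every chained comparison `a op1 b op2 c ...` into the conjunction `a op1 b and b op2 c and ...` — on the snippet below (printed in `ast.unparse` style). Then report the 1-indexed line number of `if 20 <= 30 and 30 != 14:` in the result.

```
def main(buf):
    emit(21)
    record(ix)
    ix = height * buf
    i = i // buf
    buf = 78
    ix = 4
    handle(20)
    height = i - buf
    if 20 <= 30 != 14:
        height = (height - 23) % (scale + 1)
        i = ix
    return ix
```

Transformed code:
def main(buf):
    emit(21)
    record(ix)
    ix = height * 78
    i = i // 78
    ix = 4
    handle(20)
    height = i - 78
    if 20 <= 30 and 30 != 14:
        height = (height - 23) % (scale + 1)
        i = ix
    return ix

9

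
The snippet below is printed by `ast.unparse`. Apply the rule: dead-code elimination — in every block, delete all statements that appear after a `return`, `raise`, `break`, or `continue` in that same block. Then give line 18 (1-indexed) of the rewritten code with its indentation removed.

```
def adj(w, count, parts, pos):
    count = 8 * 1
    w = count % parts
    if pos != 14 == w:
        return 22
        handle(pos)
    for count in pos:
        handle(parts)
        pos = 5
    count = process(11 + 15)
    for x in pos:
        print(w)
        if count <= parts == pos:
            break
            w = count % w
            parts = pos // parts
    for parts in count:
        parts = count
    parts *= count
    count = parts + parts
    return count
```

return count

Transformed code:
def adj(w, count, parts, pos):
    count = 8 * 1
    w = count % parts
    if pos != 14 == w:
        return 22
    for count in pos:
        handle(parts)
        pos = 5
    count = process(11 + 15)
    for x in pos:
        print(w)
        if count <= parts == pos:
            break
    for parts in count:
        parts = count
    parts *= count
    count = parts + parts
    return count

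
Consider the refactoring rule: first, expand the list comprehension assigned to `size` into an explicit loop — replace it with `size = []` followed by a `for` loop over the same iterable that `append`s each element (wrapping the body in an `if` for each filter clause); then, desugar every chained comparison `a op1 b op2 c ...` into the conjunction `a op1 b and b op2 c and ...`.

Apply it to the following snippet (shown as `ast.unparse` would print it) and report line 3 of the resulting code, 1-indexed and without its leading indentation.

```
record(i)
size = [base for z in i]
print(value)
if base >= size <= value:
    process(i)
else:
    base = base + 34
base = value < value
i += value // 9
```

Transformed code:
record(i)
size = []
for z in i:
    size.append(base)
print(value)
if base >= size and size <= value:
    process(i)
else:
    base = base + 34
base = value < value
i += value // 9

for z in i:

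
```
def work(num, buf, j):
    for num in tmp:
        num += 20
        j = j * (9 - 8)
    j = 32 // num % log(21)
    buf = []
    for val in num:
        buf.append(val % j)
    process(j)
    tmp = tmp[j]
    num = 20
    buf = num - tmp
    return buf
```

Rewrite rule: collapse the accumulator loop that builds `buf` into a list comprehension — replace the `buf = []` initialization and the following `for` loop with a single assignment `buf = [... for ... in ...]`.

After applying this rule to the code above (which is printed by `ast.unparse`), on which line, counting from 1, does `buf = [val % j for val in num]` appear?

Transformed code:
def work(num, buf, j):
    for num in tmp:
        num += 20
        j = j * (9 - 8)
    j = 32 // num % log(21)
    buf = [val % j for val in num]
    process(j)
    tmp = tmp[j]
    num = 20
    buf = num - tmp
    return buf

6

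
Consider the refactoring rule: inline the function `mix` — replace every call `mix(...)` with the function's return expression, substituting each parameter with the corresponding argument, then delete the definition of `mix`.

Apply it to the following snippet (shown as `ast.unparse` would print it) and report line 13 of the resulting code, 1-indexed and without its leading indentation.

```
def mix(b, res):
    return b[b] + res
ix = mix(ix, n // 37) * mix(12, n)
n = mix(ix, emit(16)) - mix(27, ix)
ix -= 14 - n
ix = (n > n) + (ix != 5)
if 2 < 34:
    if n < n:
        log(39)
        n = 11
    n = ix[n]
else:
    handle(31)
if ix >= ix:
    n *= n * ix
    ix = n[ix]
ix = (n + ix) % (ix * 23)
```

n *= n * ix

Transformed code:
ix = (ix[ix] + n // 37) * (12[12] + n)
n = ix[ix] + emit(16) - (27[27] + ix)
ix -= 14 - n
ix = (n > n) + (ix != 5)
if 2 < 34:
    if n < n:
        log(39)
        n = 11
    n = ix[n]
else:
    handle(31)
if ix >= ix:
    n *= n * ix
    ix = n[ix]
ix = (n + ix) % (ix * 23)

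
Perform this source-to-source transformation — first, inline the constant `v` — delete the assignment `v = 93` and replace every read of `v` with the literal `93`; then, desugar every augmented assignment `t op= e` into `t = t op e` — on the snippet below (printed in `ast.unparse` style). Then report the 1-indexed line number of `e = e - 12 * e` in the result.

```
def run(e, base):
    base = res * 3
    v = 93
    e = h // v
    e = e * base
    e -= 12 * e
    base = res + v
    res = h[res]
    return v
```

5

Transformed code:
def run(e, base):
    base = res * 3
    e = h // 93
    e = e * base
    e = e - 12 * e
    base = res + 93
    res = h[res]
    return 93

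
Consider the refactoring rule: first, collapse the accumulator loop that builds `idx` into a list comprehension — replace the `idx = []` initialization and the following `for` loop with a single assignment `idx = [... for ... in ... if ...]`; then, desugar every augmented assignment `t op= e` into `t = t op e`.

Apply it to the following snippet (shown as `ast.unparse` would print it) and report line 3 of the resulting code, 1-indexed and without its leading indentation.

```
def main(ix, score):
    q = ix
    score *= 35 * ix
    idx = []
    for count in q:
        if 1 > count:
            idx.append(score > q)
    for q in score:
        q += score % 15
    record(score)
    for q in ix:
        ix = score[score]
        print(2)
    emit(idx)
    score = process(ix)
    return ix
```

score = score * (35 * ix)

Transformed code:
def main(ix, score):
    q = ix
    score = score * (35 * ix)
    idx = [score > q for count in q if 1 > count]
    for q in score:
        q = q + score % 15
    record(score)
    for q in ix:
        ix = score[score]
        print(2)
    emit(idx)
    score = process(ix)
    return ix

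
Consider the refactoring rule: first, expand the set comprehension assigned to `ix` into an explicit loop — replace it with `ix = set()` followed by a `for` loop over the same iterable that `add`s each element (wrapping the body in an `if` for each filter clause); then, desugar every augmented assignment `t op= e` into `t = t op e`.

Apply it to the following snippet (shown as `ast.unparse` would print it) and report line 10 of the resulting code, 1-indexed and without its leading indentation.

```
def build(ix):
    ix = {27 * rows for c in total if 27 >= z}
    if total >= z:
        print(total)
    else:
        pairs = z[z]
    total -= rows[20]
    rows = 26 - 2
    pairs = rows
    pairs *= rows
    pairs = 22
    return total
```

Transformed code:
def build(ix):
    ix = set()
    for c in total:
        if 27 >= z:
            ix.add(27 * rows)
    if total >= z:
        print(total)
    else:
        pairs = z[z]
    total = total - rows[20]
    rows = 26 - 2
    pairs = rows
    pairs = pairs * rows
    pairs = 22
    return total

total = total - rows[20]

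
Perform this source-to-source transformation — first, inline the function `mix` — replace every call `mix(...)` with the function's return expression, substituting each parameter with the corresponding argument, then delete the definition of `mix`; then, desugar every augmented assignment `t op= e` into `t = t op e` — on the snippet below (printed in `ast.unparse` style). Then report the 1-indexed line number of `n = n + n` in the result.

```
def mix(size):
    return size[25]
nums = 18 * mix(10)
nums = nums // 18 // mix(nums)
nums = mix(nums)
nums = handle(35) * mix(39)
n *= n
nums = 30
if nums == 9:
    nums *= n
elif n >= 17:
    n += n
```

10

Transformed code:
nums = 18 * 10[25]
nums = nums // 18 // nums[25]
nums = nums[25]
nums = handle(35) * 39[25]
n = n * n
nums = 30
if nums == 9:
    nums = nums * n
elif n >= 17:
    n = n + n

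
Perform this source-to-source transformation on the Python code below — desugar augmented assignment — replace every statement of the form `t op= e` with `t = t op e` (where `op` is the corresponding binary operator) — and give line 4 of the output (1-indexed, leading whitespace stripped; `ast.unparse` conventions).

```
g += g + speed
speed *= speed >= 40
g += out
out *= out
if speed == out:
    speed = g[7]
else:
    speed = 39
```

Transformed code:
g = g + (g + speed)
speed = speed * (speed >= 40)
g = g + out
out = out * out
if speed == out:
    speed = g[7]
else:
    speed = 39

out = out * out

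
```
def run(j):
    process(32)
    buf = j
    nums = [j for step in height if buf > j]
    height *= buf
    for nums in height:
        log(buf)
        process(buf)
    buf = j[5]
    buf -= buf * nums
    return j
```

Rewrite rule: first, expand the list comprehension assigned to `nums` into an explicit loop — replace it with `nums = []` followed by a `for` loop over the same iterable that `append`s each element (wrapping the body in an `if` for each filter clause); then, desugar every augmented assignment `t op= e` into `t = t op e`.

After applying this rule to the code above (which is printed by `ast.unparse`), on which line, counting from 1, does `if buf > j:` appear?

6

Transformed code:
def run(j):
    process(32)
    buf = j
    nums = []
    for step in height:
        if buf > j:
            nums.append(j)
    height = height * buf
    for nums in height:
        log(buf)
        process(buf)
    buf = j[5]
    buf = buf - buf * nums
    return j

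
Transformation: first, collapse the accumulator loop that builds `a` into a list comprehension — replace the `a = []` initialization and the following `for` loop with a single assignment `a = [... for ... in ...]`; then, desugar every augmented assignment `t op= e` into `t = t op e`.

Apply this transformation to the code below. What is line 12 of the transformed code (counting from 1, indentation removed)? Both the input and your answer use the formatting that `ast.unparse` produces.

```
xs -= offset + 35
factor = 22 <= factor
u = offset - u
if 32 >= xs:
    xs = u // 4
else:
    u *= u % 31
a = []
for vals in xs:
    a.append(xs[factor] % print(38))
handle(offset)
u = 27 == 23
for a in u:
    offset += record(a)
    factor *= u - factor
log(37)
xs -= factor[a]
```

offset = offset + record(a)

Transformed code:
xs = xs - (offset + 35)
factor = 22 <= factor
u = offset - u
if 32 >= xs:
    xs = u // 4
else:
    u = u * (u % 31)
a = [xs[factor] % print(38) for vals in xs]
handle(offset)
u = 27 == 23
for a in u:
    offset = offset + record(a)
    factor = factor * (u - factor)
log(37)
xs = xs - factor[a]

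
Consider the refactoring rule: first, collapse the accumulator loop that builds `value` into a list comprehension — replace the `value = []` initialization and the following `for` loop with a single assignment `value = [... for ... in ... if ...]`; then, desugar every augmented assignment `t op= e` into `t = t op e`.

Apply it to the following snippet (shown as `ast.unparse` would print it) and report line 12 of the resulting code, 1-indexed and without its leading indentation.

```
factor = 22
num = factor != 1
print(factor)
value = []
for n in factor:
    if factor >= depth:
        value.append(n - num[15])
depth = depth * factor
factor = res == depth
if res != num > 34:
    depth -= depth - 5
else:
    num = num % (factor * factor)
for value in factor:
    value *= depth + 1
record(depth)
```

Transformed code:
factor = 22
num = factor != 1
print(factor)
value = [n - num[15] for n in factor if factor >= depth]
depth = depth * factor
factor = res == depth
if res != num > 34:
    depth = depth - (depth - 5)
else:
    num = num % (factor * factor)
for value in factor:
    value = value * (depth + 1)
record(depth)

value = value * (depth + 1)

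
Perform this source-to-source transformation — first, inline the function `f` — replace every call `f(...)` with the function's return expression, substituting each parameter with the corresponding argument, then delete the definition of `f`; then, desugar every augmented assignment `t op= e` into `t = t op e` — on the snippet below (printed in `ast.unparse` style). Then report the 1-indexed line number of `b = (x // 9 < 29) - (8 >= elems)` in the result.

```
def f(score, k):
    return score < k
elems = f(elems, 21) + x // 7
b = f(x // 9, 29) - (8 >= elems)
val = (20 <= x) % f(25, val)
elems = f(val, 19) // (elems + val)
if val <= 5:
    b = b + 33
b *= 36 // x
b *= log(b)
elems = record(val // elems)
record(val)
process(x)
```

Transformed code:
elems = (elems < 21) + x // 7
b = (x // 9 < 29) - (8 >= elems)
val = (20 <= x) % (25 < val)
elems = (val < 19) // (elems + val)
if val <= 5:
    b = b + 33
b = b * (36 // x)
b = b * log(b)
elems = record(val // elems)
record(val)
process(x)

2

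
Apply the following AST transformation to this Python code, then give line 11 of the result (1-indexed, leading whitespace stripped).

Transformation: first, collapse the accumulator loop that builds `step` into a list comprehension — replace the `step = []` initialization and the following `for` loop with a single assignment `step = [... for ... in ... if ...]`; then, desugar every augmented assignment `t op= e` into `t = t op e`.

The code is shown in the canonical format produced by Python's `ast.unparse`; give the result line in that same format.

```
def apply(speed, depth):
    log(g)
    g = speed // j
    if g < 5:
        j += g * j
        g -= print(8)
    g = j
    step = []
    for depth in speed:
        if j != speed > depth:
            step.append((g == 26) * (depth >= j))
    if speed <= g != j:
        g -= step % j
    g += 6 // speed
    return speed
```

g = g + 6 // speed

Transformed code:
def apply(speed, depth):
    log(g)
    g = speed // j
    if g < 5:
        j = j + g * j
        g = g - print(8)
    g = j
    step = [(g == 26) * (depth >= j) for depth in speed if j != speed > depth]
    if speed <= g != j:
        g = g - step % j
    g = g + 6 // speed
    return speed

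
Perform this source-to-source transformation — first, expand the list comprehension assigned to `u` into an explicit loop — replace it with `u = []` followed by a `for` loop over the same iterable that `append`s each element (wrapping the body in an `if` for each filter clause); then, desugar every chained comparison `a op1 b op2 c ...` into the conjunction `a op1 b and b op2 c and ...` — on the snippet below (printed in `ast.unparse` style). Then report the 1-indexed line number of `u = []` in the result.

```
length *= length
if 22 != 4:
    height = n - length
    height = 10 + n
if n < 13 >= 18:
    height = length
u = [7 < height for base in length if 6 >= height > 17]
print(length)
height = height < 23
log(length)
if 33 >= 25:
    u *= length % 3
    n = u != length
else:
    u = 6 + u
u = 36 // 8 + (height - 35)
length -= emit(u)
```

Transformed code:
length *= length
if 22 != 4:
    height = n - length
    height = 10 + n
if n < 13 and 13 >= 18:
    height = length
u = []
for base in length:
    if 6 >= height and height > 17:
        u.append(7 < height)
print(length)
height = height < 23
log(length)
if 33 >= 25:
    u *= length % 3
    n = u != length
else:
    u = 6 + u
u = 36 // 8 + (height - 35)
length -= emit(u)

7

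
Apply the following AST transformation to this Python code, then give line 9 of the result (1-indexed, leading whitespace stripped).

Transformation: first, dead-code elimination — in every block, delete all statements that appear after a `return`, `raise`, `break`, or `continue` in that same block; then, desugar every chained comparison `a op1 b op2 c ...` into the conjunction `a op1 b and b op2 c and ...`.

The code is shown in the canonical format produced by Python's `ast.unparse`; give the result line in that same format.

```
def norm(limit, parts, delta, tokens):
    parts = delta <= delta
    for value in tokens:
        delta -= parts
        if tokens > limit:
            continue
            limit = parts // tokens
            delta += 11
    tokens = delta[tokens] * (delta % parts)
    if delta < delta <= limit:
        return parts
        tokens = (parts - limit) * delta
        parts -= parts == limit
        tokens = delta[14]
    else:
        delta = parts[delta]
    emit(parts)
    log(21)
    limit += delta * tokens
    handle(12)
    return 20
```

Transformed code:
def norm(limit, parts, delta, tokens):
    parts = delta <= delta
    for value in tokens:
        delta -= parts
        if tokens > limit:
            continue
    tokens = delta[tokens] * (delta % parts)
    if delta < delta and delta <= limit:
        return parts
    else:
        delta = parts[delta]
    emit(parts)
    log(21)
    limit += delta * tokens
    handle(12)
    return 20

return parts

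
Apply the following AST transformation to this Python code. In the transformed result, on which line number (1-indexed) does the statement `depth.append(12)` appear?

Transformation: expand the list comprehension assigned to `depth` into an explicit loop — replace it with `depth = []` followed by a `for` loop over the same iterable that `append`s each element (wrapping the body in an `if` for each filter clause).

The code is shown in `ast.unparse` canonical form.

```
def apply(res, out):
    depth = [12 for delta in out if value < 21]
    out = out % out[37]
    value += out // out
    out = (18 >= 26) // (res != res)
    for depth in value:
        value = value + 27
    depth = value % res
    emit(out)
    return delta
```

Transformed code:
def apply(res, out):
    depth = []
    for delta in out:
        if value < 21:
            depth.append(12)
    out = out % out[37]
    value += out // out
    out = (18 >= 26) // (res != res)
    for depth in value:
        value = value + 27
    depth = value % res
    emit(out)
    return delta

5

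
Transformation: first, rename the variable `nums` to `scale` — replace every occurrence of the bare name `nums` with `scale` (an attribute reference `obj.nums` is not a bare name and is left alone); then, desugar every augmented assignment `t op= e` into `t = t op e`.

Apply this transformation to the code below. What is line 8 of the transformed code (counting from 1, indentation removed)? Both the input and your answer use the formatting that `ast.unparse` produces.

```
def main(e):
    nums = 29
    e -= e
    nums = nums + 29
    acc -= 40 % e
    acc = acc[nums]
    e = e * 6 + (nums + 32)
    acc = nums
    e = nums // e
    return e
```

acc = scale

Transformed code:
def main(e):
    scale = 29
    e = e - e
    scale = scale + 29
    acc = acc - 40 % e
    acc = acc[scale]
    e = e * 6 + (scale + 32)
    acc = scale
    e = scale // e
    return e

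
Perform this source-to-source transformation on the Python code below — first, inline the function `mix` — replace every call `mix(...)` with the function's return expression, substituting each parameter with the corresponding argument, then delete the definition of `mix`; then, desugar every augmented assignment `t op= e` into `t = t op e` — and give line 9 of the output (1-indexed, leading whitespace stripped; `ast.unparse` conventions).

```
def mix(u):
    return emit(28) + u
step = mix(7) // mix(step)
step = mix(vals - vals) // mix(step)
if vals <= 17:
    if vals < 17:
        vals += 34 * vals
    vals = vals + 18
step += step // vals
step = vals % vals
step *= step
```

Transformed code:
step = (emit(28) + 7) // (emit(28) + step)
step = (emit(28) + (vals - vals)) // (emit(28) + step)
if vals <= 17:
    if vals < 17:
        vals = vals + 34 * vals
    vals = vals + 18
step = step + step // vals
step = vals % vals
step = step * step

step = step * step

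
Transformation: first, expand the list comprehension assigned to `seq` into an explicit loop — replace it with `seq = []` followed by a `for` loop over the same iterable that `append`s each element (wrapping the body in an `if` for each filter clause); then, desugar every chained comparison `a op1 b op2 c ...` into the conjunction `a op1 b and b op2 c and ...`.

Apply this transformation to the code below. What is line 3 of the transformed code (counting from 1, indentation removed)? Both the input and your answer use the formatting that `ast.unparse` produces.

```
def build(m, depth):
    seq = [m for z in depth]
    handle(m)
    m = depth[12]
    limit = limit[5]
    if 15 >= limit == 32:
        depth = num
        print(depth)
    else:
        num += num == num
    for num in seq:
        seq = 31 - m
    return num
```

Transformed code:
def build(m, depth):
    seq = []
    for z in depth:
        seq.append(m)
    handle(m)
    m = depth[12]
    limit = limit[5]
    if 15 >= limit and limit == 32:
        depth = num
        print(depth)
    else:
        num += num == num
    for num in seq:
        seq = 31 - m
    return num

for z in depth:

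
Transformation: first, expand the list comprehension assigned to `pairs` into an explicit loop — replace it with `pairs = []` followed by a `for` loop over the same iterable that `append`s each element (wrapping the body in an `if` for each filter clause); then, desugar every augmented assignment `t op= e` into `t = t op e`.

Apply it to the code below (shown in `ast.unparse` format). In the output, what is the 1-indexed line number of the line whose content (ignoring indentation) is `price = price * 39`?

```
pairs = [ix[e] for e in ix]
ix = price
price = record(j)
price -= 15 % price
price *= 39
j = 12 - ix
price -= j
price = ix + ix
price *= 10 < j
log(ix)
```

Transformed code:
pairs = []
for e in ix:
    pairs.append(ix[e])
ix = price
price = record(j)
price = price - 15 % price
price = price * 39
j = 12 - ix
price = price - j
price = ix + ix
price = price * (10 < j)
log(ix)

7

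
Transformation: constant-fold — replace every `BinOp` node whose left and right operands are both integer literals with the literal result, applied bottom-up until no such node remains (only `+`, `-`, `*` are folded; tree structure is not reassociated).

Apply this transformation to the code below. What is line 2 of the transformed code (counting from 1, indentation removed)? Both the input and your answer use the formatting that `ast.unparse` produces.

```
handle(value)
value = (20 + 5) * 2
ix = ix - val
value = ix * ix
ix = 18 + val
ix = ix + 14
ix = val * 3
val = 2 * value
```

Transformed code:
handle(value)
value = 50
ix = ix - val
value = ix * ix
ix = 18 + val
ix = ix + 14
ix = val * 3
val = 2 * value

value = 50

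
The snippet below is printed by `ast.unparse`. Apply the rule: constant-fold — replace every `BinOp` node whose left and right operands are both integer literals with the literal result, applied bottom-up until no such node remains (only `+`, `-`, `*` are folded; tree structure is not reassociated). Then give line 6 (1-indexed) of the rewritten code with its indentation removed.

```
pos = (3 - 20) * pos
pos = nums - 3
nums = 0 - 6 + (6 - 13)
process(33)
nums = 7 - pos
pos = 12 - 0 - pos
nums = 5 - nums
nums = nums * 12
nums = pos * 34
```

pos = 12 - pos

Transformed code:
pos = -17 * pos
pos = nums - 3
nums = -13
process(33)
nums = 7 - pos
pos = 12 - pos
nums = 5 - nums
nums = nums * 12
nums = pos * 34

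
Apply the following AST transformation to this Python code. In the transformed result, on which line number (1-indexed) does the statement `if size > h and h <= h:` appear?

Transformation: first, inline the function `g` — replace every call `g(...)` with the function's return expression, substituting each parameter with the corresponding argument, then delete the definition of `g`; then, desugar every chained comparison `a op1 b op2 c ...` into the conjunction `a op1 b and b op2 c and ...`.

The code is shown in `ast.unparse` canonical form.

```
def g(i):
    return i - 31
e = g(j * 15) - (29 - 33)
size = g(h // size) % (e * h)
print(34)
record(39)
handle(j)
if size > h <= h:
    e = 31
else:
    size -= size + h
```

Transformed code:
e = j * 15 - 31 - (29 - 33)
size = (h // size - 31) % (e * h)
print(34)
record(39)
handle(j)
if size > h and h <= h:
    e = 31
else:
    size -= size + h

6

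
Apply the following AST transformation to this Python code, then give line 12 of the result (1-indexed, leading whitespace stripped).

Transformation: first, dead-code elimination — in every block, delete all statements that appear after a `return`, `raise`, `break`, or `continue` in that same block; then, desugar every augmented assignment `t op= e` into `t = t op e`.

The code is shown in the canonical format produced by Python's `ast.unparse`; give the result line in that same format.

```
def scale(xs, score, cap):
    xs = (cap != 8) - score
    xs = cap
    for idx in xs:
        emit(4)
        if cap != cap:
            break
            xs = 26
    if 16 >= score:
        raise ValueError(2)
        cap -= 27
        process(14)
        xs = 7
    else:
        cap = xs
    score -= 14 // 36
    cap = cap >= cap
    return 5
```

Transformed code:
def scale(xs, score, cap):
    xs = (cap != 8) - score
    xs = cap
    for idx in xs:
        emit(4)
        if cap != cap:
            break
    if 16 >= score:
        raise ValueError(2)
    else:
        cap = xs
    score = score - 14 // 36
    cap = cap >= cap
    return 5

score = score - 14 // 36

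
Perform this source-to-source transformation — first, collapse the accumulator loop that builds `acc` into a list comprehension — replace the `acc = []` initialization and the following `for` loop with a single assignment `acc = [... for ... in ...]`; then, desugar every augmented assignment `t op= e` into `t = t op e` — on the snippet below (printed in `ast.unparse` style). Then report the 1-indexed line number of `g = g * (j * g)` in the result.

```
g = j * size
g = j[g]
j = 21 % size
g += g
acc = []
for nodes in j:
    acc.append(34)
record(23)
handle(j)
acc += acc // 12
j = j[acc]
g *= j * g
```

10

Transformed code:
g = j * size
g = j[g]
j = 21 % size
g = g + g
acc = [34 for nodes in j]
record(23)
handle(j)
acc = acc + acc // 12
j = j[acc]
g = g * (j * g)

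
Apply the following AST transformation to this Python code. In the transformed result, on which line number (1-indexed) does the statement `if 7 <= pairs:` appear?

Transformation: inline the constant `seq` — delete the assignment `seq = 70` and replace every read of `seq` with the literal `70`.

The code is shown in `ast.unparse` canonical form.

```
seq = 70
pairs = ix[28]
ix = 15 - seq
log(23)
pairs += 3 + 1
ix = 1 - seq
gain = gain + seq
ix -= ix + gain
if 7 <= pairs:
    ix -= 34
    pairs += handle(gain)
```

8

Transformed code:
pairs = ix[28]
ix = 15 - 70
log(23)
pairs += 3 + 1
ix = 1 - 70
gain = gain + 70
ix -= ix + gain
if 7 <= pairs:
    ix -= 34
    pairs += handle(gain)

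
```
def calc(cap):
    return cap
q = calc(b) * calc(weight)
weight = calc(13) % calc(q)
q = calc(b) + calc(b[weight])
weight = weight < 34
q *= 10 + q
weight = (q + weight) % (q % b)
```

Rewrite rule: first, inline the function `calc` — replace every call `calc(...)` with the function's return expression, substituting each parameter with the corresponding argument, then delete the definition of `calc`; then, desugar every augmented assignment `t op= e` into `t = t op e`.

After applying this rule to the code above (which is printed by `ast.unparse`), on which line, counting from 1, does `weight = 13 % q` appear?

Transformed code:
q = b * weight
weight = 13 % q
q = b + b[weight]
weight = weight < 34
q = q * (10 + q)
weight = (q + weight) % (q % b)

2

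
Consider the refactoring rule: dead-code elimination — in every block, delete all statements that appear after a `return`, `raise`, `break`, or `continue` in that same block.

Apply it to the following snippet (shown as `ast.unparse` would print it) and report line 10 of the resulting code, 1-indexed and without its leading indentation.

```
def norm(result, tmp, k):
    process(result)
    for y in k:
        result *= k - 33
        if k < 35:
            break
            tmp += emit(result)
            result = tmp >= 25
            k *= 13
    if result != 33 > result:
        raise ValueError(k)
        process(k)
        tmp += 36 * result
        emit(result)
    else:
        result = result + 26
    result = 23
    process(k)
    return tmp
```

result = result + 26

Transformed code:
def norm(result, tmp, k):
    process(result)
    for y in k:
        result *= k - 33
        if k < 35:
            break
    if result != 33 > result:
        raise ValueError(k)
    else:
        result = result + 26
    result = 23
    process(k)
    return tmp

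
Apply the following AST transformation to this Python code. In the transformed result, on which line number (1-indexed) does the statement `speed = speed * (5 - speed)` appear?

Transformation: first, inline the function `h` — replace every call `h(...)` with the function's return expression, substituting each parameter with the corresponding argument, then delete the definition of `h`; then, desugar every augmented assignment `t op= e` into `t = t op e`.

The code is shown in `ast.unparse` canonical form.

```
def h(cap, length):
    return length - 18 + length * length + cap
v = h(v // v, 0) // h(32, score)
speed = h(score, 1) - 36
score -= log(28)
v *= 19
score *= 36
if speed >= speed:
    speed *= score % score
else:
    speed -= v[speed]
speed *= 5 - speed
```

Transformed code:
v = (0 - 18 + 0 * 0 + v // v) // (score - 18 + score * score + 32)
speed = 1 - 18 + 1 * 1 + score - 36
score = score - log(28)
v = v * 19
score = score * 36
if speed >= speed:
    speed = speed * (score % score)
else:
    speed = speed - v[speed]
speed = speed * (5 - speed)

10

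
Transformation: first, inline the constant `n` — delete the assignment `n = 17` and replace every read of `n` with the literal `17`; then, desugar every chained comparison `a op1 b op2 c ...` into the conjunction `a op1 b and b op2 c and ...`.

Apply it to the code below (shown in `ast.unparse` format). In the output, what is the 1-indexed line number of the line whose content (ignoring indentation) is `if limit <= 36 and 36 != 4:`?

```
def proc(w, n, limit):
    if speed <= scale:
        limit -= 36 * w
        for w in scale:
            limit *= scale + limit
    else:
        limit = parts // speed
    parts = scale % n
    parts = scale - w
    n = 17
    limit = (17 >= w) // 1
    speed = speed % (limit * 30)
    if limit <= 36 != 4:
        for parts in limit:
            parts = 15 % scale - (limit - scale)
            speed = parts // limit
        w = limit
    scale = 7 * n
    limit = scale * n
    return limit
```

Transformed code:
def proc(w, n, limit):
    if speed <= scale:
        limit -= 36 * w
        for w in scale:
            limit *= scale + limit
    else:
        limit = parts // speed
    parts = scale % 17
    parts = scale - w
    limit = (17 >= w) // 1
    speed = speed % (limit * 30)
    if limit <= 36 and 36 != 4:
        for parts in limit:
            parts = 15 % scale - (limit - scale)
            speed = parts // limit
        w = limit
    scale = 7 * 17
    limit = scale * 17
    return limit

12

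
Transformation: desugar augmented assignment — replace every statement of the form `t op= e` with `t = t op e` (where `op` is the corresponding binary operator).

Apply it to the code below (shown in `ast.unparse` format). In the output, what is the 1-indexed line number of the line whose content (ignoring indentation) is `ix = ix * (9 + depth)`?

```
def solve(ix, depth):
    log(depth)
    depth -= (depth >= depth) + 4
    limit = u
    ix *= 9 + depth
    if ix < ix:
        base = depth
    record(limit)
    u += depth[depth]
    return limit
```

Transformed code:
def solve(ix, depth):
    log(depth)
    depth = depth - ((depth >= depth) + 4)
    limit = u
    ix = ix * (9 + depth)
    if ix < ix:
        base = depth
    record(limit)
    u = u + depth[depth]
    return limit

5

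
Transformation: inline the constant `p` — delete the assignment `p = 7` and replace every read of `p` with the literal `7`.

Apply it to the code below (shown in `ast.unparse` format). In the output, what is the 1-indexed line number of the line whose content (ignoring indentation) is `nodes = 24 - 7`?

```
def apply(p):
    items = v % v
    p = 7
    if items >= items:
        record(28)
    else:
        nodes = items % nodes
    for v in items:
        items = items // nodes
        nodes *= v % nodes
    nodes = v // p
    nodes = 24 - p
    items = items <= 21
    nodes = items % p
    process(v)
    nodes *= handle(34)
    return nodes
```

11

Transformed code:
def apply(p):
    items = v % v
    if items >= items:
        record(28)
    else:
        nodes = items % nodes
    for v in items:
        items = items // nodes
        nodes *= v % nodes
    nodes = v // 7
    nodes = 24 - 7
    items = items <= 21
    nodes = items % 7
    process(v)
    nodes *= handle(34)
    return nodes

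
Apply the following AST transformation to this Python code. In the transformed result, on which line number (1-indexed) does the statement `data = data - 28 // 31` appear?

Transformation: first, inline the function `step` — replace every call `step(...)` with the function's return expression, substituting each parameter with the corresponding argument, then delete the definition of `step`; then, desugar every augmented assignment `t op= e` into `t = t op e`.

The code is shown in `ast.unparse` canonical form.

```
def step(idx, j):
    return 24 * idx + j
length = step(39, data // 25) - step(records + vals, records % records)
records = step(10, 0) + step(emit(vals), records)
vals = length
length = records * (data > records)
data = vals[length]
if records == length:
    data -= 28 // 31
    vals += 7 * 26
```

Transformed code:
length = 24 * 39 + data // 25 - (24 * (records + vals) + records % records)
records = 24 * 10 + 0 + (24 * emit(vals) + records)
vals = length
length = records * (data > records)
data = vals[length]
if records == length:
    data = data - 28 // 31
    vals = vals + 7 * 26

7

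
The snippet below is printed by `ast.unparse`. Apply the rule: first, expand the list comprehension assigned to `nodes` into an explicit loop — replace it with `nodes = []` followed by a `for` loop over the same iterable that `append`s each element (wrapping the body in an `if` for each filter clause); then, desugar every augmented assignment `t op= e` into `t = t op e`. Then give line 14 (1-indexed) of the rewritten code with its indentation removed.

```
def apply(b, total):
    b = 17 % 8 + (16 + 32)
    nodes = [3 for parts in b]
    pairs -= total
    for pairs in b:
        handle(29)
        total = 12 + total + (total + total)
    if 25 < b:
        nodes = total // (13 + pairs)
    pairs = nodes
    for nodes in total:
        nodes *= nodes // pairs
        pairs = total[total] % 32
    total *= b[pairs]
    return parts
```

Transformed code:
def apply(b, total):
    b = 17 % 8 + (16 + 32)
    nodes = []
    for parts in b:
        nodes.append(3)
    pairs = pairs - total
    for pairs in b:
        handle(29)
        total = 12 + total + (total + total)
    if 25 < b:
        nodes = total // (13 + pairs)
    pairs = nodes
    for nodes in total:
        nodes = nodes * (nodes // pairs)
        pairs = total[total] % 32
    total = total * b[pairs]
    return parts

nodes = nodes * (nodes // pairs)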